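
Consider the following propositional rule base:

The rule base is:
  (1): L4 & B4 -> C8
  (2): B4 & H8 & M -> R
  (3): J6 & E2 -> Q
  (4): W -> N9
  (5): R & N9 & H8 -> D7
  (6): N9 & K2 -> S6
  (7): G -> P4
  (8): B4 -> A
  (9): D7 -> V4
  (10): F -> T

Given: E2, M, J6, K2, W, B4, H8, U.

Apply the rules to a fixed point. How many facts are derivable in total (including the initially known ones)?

Round 1 fires (2), (3), (4), (8), giving R, Q, N9, A.
Round 2 fires (5), (6), giving D7, S6.
Round 3 fires (9), giving V4.
Closure: {A, B4, D7, E2, H8, J6, K2, M, N9, Q, R, S6, U, V4, W} — 15 facts.

15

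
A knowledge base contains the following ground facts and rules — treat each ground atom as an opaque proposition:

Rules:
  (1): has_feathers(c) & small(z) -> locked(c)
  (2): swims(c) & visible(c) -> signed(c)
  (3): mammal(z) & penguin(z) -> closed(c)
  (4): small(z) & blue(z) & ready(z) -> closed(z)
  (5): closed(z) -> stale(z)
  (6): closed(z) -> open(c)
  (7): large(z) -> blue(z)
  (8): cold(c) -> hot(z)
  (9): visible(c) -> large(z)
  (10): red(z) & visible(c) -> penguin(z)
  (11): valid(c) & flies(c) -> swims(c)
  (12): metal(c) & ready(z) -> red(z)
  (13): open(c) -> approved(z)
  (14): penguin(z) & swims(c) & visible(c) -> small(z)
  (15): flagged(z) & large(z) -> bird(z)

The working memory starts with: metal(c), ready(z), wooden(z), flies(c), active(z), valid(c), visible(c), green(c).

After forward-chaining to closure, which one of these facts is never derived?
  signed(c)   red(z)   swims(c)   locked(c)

locked(c)

Round 1: (9) [visible(c) -> large(z)]; (11) [valid(c) & flies(c) -> swims(c)]; (12) [metal(c) & ready(z) -> red(z)]. New: large(z), swims(c), red(z).
Round 2: (2) [swims(c) & visible(c) -> signed(c)]; (7) [large(z) -> blue(z)]; (10) [red(z) & visible(c) -> penguin(z)]. New: signed(c), blue(z), penguin(z).
Round 3: (14) [penguin(z) & swims(c) & visible(c) -> small(z)]. New: small(z).
Round 4: (4) [small(z) & blue(z) & ready(z) -> closed(z)]. New: closed(z).
Round 5: (5) [closed(z) -> stale(z)]; (6) [closed(z) -> open(c)]. New: stale(z), open(c).
Round 6: (13) [open(c) -> approved(z)]. New: approved(z).
Derived: red(z) (round 1), swims(c) (round 1), signed(c) (round 2). locked(c) never appears in any round.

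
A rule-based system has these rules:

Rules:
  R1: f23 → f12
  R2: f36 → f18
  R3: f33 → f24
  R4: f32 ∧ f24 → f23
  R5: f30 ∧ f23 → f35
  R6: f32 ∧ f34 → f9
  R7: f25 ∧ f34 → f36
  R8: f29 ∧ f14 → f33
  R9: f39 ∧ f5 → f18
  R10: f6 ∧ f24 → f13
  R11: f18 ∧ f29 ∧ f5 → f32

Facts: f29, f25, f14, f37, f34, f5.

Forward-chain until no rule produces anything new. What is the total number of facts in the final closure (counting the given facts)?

14

Round 1 fires R7, R8, giving f36, f33.
Round 2 fires R2, R3, giving f18, f24.
Round 3 fires R11, giving f32.
Round 4 fires R4, R6, giving f23, f9.
Round 5 fires R1, giving f12.
Closure: {f12, f14, f18, f23, f24, f25, f29, f32, f33, f34, f36, f37, f5, f9} — 14 facts.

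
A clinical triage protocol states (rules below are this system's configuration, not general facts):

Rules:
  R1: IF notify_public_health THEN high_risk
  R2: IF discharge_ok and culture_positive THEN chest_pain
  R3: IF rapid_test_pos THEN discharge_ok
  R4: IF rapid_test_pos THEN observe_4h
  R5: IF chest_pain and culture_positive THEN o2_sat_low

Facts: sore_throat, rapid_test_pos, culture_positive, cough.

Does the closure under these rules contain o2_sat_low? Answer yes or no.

Round 1: R3 [IF rapid_test_pos THEN discharge_ok]; R4 [IF rapid_test_pos THEN observe_4h]. Adds discharge_ok, observe_4h.
Round 2: R2 [IF discharge_ok and culture_positive THEN chest_pain]. Adds chest_pain.
Round 3: R5 [IF chest_pain and culture_positive THEN o2_sat_low]. Adds o2_sat_low.
o2_sat_low appears in round 3, so it is derivable.

yes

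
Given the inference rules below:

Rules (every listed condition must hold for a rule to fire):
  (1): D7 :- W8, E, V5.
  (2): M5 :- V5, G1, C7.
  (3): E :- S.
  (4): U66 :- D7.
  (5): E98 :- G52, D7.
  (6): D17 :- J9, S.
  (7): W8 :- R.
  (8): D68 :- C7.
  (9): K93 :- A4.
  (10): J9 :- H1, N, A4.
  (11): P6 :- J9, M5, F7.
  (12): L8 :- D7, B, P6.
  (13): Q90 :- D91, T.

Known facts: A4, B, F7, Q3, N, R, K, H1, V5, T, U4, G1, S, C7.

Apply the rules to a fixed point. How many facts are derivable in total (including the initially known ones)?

25

Round 1: (2) [M5 :- V5, G1, C7.]; (3) [E :- S.]; (7) [W8 :- R.]; (8) [D68 :- C7.]; (9) [K93 :- A4.]; (10) [J9 :- H1, N, A4.]. Adds M5, E, W8, D68, K93, J9.
Round 2: (1) [D7 :- W8, E, V5.]; (6) [D17 :- J9, S.]; (11) [P6 :- J9, M5, F7.]. Adds D7, D17, P6.
Round 3: (4) [U66 :- D7.]; (12) [L8 :- D7, B, P6.]. Adds U66, L8.
Closure: {A4, B, C7, D17, D68, D7, E, F7, G1, H1, J9, K, K93, L8, M5, N, P6, Q3, R, S, T, U4, U66, V5, W8} — 25 facts.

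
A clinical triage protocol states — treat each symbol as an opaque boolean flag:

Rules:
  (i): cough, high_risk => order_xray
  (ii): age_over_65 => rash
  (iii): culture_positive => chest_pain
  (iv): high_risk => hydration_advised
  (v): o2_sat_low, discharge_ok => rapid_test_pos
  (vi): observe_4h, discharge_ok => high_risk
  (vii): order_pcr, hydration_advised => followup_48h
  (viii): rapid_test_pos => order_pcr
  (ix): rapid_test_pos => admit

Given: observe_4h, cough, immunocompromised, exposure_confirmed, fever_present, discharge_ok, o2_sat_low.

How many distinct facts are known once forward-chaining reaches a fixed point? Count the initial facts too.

Round 1: (v) [o2_sat_low, discharge_ok => rapid_test_pos]; (vi) [observe_4h, discharge_ok => high_risk]. Adds rapid_test_pos, high_risk.
Round 2: (i) [cough, high_risk => order_xray]; (iv) [high_risk => hydration_advised]; (viii) [rapid_test_pos => order_pcr]; (ix) [rapid_test_pos => admit]. Adds order_xray, hydration_advised, order_pcr, admit.
Round 3: (vii) [order_pcr, hydration_advised => followup_48h]. Adds followup_48h.
Closure: {admit, cough, discharge_ok, exposure_confirmed, fever_present, followup_48h, high_risk, hydration_advised, immunocompromised, o2_sat_low, observe_4h, order_pcr, order_xray, rapid_test_pos} — 14 facts.

14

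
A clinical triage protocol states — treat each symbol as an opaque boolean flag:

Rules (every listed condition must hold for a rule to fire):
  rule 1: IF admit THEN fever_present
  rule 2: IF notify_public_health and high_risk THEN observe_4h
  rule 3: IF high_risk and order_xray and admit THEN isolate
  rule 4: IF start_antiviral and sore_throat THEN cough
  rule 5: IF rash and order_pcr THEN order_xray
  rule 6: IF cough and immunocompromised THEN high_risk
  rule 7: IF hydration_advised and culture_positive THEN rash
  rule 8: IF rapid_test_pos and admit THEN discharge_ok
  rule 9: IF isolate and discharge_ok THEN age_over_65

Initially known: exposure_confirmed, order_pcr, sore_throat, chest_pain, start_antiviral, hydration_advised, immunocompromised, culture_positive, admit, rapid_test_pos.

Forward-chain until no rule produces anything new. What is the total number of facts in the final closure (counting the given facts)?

Round 1: rule 1 [IF admit THEN fever_present]; rule 4 [IF start_antiviral and sore_throat THEN cough]; rule 7 [IF hydration_advised and culture_positive THEN rash]; rule 8 [IF rapid_test_pos and admit THEN discharge_ok]. New: fever_present, cough, rash, discharge_ok.
Round 2: rule 5 [IF rash and order_pcr THEN order_xray]; rule 6 [IF cough and immunocompromised THEN high_risk]. New: order_xray, high_risk.
Round 3: rule 3 [IF high_risk and order_xray and admit THEN isolate]. New: isolate.
Round 4: rule 9 [IF isolate and discharge_ok THEN age_over_65]. New: age_over_65.
Closure: {admit, age_over_65, chest_pain, cough, culture_positive, discharge_ok, exposure_confirmed, fever_present, high_risk, hydration_advised, immunocompromised, isolate, order_pcr, order_xray, rapid_test_pos, rash, sore_throat, start_antiviral} — 18 facts.

18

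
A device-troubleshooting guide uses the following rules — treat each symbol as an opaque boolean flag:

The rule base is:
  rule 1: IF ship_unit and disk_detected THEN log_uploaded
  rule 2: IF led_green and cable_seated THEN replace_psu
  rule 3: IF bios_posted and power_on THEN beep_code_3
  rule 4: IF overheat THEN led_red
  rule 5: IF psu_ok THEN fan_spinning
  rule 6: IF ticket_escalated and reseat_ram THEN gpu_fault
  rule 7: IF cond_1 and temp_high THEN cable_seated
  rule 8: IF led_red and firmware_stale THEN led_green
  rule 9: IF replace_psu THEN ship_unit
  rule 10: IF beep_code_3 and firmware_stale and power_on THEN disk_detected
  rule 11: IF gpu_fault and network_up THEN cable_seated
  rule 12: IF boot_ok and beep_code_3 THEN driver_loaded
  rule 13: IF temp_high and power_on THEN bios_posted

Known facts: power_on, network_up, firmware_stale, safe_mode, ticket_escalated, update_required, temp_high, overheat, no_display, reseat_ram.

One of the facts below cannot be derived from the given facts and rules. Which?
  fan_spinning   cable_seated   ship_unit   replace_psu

fan_spinning

Round 1 — rule 4, rule 6, rule 13, derive led_red, gpu_fault, bios_posted.
Round 2 — rule 3, rule 8, rule 11, derive beep_code_3, led_green, cable_seated.
Round 3 — rule 2, rule 10, derive replace_psu, disk_detected.
Round 4 — rule 9, derive ship_unit.
Round 5 — rule 1, derive log_uploaded.
Derived: replace_psu (round 3), cable_seated (round 2), ship_unit (round 4). fan_spinning never appears in any round.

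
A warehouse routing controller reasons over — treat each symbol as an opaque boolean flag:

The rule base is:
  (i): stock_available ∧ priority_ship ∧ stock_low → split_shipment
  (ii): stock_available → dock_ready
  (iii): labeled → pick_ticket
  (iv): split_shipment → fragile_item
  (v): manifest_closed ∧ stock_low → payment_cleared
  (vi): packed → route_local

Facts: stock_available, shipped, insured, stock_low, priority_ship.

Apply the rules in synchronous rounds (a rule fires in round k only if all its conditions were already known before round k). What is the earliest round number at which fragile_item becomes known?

2

Round 1: (i) [stock_available ∧ priority_ship ∧ stock_low → split_shipment]; (ii) [stock_available → dock_ready]. New: split_shipment, dock_ready.
Round 2: (iv) [split_shipment → fragile_item]. New: fragile_item.
fragile_item first appears in round 2.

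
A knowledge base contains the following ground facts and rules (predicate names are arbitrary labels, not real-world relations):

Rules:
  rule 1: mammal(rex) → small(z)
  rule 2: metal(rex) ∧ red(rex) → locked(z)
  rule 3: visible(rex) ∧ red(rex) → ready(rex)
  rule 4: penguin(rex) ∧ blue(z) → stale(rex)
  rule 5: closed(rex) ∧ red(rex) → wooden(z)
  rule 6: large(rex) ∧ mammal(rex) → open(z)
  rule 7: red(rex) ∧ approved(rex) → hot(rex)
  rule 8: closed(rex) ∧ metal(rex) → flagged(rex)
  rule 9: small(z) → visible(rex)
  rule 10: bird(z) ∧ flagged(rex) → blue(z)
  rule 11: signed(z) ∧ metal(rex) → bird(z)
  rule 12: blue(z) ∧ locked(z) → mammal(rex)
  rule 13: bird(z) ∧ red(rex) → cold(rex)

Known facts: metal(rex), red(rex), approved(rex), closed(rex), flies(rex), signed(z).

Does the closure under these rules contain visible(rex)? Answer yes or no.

Round 1: rule 2 [metal(rex) ∧ red(rex) → locked(z)]; rule 5 [closed(rex) ∧ red(rex) → wooden(z)]; rule 7 [red(rex) ∧ approved(rex) → hot(rex)]; rule 8 [closed(rex) ∧ metal(rex) → flagged(rex)]; rule 11 [signed(z) ∧ metal(rex) → bird(z)]. New: locked(z), wooden(z), hot(rex), flagged(rex), bird(z).
Round 2: rule 10 [bird(z) ∧ flagged(rex) → blue(z)]; rule 13 [bird(z) ∧ red(rex) → cold(rex)]. New: blue(z), cold(rex).
Round 3: rule 12 [blue(z) ∧ locked(z) → mammal(rex)]. New: mammal(rex).
Round 4: rule 1 [mammal(rex) → small(z)]. New: small(z).
Round 5: rule 9 [small(z) → visible(rex)]. New: visible(rex).
Round 6: rule 3 [visible(rex) ∧ red(rex) → ready(rex)]. New: ready(rex).
visible(rex) appears in round 5, so it is derivable.

yes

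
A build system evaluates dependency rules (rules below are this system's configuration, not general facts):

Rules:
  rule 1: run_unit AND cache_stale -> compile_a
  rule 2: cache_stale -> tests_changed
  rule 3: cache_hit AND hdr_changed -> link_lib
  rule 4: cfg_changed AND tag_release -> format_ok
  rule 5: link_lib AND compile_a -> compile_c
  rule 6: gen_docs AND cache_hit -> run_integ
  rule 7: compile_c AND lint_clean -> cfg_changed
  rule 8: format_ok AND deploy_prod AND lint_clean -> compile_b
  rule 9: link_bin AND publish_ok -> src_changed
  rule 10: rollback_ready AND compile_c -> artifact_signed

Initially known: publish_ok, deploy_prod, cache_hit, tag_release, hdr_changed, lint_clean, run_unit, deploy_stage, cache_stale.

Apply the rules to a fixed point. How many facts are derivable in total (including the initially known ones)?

16

Round 1 — rule 1, rule 2, rule 3, derive compile_a, tests_changed, link_lib.
Round 2 — rule 5, derive compile_c.
Round 3 — rule 7, derive cfg_changed.
Round 4 — rule 4, derive format_ok.
Round 5 — rule 8, derive compile_b.
Closure: {cache_hit, cache_stale, cfg_changed, compile_a, compile_b, compile_c, deploy_prod, deploy_stage, format_ok, hdr_changed, link_lib, lint_clean, publish_ok, run_unit, tag_release, tests_changed} — 16 facts.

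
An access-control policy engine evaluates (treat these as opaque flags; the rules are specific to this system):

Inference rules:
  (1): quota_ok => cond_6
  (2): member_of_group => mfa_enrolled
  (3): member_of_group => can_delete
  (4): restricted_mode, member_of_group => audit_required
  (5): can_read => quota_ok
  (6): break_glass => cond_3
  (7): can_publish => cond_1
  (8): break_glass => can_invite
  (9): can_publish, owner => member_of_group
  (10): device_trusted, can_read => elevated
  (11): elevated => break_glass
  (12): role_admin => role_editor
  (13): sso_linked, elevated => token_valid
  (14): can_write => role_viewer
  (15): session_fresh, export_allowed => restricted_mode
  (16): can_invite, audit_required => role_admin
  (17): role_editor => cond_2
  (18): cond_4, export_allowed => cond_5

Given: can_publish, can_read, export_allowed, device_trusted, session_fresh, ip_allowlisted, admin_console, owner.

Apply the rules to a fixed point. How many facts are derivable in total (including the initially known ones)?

23

Round 1: (5) [can_read => quota_ok]; (7) [can_publish => cond_1]; (9) [can_publish, owner => member_of_group]; (10) [device_trusted, can_read => elevated]; (15) [session_fresh, export_allowed => restricted_mode]. Adds quota_ok, cond_1, member_of_group, elevated, restricted_mode.
Round 2: (1) [quota_ok => cond_6]; (2) [member_of_group => mfa_enrolled]; (3) [member_of_group => can_delete]; (4) [restricted_mode, member_of_group => audit_required]; (11) [elevated => break_glass]. Adds cond_6, mfa_enrolled, can_delete, audit_required, break_glass.
Round 3: (6) [break_glass => cond_3]; (8) [break_glass => can_invite]. Adds cond_3, can_invite.
Round 4: (16) [can_invite, audit_required => role_admin]. Adds role_admin.
Round 5: (12) [role_admin => role_editor]. Adds role_editor.
Round 6: (17) [role_editor => cond_2]. Adds cond_2.
Closure: {admin_console, audit_required, break_glass, can_delete, can_invite, can_publish, can_read, cond_1, cond_2, cond_3, cond_6, device_trusted, elevated, export_allowed, ip_allowlisted, member_of_group, mfa_enrolled, owner, quota_ok, restricted_mode, role_admin, role_editor, session_fresh} — 23 facts.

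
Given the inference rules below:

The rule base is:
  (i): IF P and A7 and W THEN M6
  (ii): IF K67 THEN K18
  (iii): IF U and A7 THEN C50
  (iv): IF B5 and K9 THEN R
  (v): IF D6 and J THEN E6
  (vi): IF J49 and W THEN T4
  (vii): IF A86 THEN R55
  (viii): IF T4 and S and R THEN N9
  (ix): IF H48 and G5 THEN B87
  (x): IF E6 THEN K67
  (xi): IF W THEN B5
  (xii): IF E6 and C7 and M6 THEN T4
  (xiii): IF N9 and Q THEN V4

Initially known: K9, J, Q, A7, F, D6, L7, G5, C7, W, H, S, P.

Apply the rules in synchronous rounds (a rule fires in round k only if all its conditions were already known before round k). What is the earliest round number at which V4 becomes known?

Round 1: (i) [IF P and A7 and W THEN M6]; (v) [IF D6 and J THEN E6]; (xi) [IF W THEN B5]. Adds M6, E6, B5.
Round 2: (iv) [IF B5 and K9 THEN R]; (x) [IF E6 THEN K67]; (xii) [IF E6 and C7 and M6 THEN T4]. Adds R, K67, T4.
Round 3: (ii) [IF K67 THEN K18]; (viii) [IF T4 and S and R THEN N9]. Adds K18, N9.
Round 4: (xiii) [IF N9 and Q THEN V4]. Adds V4.
V4 first appears in round 4.

4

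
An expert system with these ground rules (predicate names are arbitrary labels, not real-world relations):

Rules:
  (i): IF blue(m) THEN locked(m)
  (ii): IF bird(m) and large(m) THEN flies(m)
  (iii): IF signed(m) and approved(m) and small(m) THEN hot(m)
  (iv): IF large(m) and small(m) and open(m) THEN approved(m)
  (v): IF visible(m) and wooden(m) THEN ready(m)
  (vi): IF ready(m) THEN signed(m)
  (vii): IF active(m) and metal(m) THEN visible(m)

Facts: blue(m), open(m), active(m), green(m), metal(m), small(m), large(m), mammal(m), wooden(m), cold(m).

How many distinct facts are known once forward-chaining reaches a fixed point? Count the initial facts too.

16

Round 1 — (i), (iv), (vii), derive locked(m), approved(m), visible(m).
Round 2 — (v), derive ready(m).
Round 3 — (vi), derive signed(m).
Round 4 — (iii), derive hot(m).
Closure: {active(m), approved(m), blue(m), cold(m), green(m), hot(m), large(m), locked(m), mammal(m), metal(m), open(m), ready(m), signed(m), small(m), visible(m), wooden(m)} — 16 facts.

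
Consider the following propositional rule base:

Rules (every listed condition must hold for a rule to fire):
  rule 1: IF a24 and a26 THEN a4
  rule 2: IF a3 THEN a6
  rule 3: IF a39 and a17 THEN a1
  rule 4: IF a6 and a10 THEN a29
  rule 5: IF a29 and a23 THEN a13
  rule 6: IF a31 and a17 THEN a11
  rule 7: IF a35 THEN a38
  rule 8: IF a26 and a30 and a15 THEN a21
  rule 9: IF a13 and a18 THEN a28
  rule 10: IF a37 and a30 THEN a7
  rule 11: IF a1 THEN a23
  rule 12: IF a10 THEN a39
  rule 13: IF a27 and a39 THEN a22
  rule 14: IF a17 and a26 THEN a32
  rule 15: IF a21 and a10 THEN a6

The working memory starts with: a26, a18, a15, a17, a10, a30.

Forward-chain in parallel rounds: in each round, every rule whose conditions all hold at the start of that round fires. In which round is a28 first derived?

5

Round 1: rule 8 [IF a26 and a30 and a15 THEN a21]; rule 12 [IF a10 THEN a39]; rule 14 [IF a17 and a26 THEN a32]. New: a21, a39, a32.
Round 2: rule 3 [IF a39 and a17 THEN a1]; rule 15 [IF a21 and a10 THEN a6]. New: a1, a6.
Round 3: rule 4 [IF a6 and a10 THEN a29]; rule 11 [IF a1 THEN a23]. New: a29, a23.
Round 4: rule 5 [IF a29 and a23 THEN a13]. New: a13.
Round 5: rule 9 [IF a13 and a18 THEN a28]. New: a28.
a28 first appears in round 5.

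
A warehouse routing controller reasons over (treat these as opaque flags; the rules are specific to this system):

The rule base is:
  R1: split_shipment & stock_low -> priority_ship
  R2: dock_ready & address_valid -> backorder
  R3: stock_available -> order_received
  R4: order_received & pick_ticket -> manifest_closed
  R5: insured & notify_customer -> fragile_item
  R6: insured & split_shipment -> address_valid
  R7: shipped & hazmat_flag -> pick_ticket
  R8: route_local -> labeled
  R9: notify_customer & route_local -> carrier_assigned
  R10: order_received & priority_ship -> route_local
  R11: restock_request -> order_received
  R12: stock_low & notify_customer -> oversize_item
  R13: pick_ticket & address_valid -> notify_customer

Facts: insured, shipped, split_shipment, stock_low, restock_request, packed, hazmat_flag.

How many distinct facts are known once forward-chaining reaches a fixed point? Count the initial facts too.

Round 1: R1 [split_shipment & stock_low -> priority_ship]; R6 [insured & split_shipment -> address_valid]; R7 [shipped & hazmat_flag -> pick_ticket]; R11 [restock_request -> order_received]. Adds priority_ship, address_valid, pick_ticket, order_received.
Round 2: R4 [order_received & pick_ticket -> manifest_closed]; R10 [order_received & priority_ship -> route_local]; R13 [pick_ticket & address_valid -> notify_customer]. Adds manifest_closed, route_local, notify_customer.
Round 3: R5 [insured & notify_customer -> fragile_item]; R8 [route_local -> labeled]; R9 [notify_customer & route_local -> carrier_assigned]; R12 [stock_low & notify_customer -> oversize_item]. Adds fragile_item, labeled, carrier_assigned, oversize_item.
Closure: {address_valid, carrier_assigned, fragile_item, hazmat_flag, insured, labeled, manifest_closed, notify_customer, order_received, oversize_item, packed, pick_ticket, priority_ship, restock_request, route_local, shipped, split_shipment, stock_low} — 18 facts.

18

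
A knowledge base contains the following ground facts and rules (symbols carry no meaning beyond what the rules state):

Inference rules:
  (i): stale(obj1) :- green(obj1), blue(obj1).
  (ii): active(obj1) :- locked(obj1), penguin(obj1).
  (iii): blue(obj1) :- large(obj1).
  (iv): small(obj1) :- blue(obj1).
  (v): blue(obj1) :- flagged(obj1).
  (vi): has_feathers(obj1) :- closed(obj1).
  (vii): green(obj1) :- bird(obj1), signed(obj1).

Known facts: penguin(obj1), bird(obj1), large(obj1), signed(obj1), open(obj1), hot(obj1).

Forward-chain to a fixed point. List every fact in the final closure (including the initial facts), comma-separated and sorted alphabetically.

bird(obj1), blue(obj1), green(obj1), hot(obj1), large(obj1), open(obj1), penguin(obj1), signed(obj1), small(obj1), stale(obj1)

Round 1 fires (iii), (vii), giving blue(obj1), green(obj1).
Round 2 fires (i), (iv), giving stale(obj1), small(obj1).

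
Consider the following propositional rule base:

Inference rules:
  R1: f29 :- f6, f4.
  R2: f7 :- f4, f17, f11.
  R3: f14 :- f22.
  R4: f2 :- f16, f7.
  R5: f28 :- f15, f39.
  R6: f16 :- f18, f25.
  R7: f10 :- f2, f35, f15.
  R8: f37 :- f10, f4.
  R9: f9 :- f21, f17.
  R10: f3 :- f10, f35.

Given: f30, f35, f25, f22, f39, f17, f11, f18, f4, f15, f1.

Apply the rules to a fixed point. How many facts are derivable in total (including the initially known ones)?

19

Round 1 fires R2, R3, R5, R6, giving f7, f14, f28, f16.
Round 2 fires R4, giving f2.
Round 3 fires R7, giving f10.
Round 4 fires R8, R10, giving f37, f3.
Closure: {f1, f10, f11, f14, f15, f16, f17, f18, f2, f22, f25, f28, f3, f30, f35, f37, f39, f4, f7} — 19 facts.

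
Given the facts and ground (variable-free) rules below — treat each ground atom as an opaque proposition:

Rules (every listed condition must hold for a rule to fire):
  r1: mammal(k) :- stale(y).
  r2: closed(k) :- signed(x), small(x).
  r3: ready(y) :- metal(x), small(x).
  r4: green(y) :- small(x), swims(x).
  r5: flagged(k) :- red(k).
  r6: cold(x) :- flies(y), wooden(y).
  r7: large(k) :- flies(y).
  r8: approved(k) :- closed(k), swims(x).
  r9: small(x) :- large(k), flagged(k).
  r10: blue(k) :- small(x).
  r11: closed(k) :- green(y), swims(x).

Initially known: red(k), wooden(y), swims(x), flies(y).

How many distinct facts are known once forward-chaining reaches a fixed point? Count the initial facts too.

12

Round 1: r5 [flagged(k) :- red(k).]; r6 [cold(x) :- flies(y), wooden(y).]; r7 [large(k) :- flies(y).]. Adds flagged(k), cold(x), large(k).
Round 2: r9 [small(x) :- large(k), flagged(k).]. Adds small(x).
Round 3: r4 [green(y) :- small(x), swims(x).]; r10 [blue(k) :- small(x).]. Adds green(y), blue(k).
Round 4: r11 [closed(k) :- green(y), swims(x).]. Adds closed(k).
Round 5: r8 [approved(k) :- closed(k), swims(x).]. Adds approved(k).
Closure: {approved(k), blue(k), closed(k), cold(x), flagged(k), flies(y), green(y), large(k), red(k), small(x), swims(x), wooden(y)} — 12 facts.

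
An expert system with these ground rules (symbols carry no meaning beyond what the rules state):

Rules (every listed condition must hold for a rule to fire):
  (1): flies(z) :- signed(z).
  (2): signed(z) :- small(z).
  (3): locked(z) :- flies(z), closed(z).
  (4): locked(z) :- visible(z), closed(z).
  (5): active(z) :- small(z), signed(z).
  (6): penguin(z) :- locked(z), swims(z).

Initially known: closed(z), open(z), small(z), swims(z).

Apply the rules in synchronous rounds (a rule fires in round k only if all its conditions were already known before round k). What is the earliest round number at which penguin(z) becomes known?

4

Round 1 — (2), derive signed(z).
Round 2 — (1), (5), derive flies(z), active(z).
Round 3 — (3), derive locked(z).
Round 4 — (6), derive penguin(z).
penguin(z) first appears in round 4.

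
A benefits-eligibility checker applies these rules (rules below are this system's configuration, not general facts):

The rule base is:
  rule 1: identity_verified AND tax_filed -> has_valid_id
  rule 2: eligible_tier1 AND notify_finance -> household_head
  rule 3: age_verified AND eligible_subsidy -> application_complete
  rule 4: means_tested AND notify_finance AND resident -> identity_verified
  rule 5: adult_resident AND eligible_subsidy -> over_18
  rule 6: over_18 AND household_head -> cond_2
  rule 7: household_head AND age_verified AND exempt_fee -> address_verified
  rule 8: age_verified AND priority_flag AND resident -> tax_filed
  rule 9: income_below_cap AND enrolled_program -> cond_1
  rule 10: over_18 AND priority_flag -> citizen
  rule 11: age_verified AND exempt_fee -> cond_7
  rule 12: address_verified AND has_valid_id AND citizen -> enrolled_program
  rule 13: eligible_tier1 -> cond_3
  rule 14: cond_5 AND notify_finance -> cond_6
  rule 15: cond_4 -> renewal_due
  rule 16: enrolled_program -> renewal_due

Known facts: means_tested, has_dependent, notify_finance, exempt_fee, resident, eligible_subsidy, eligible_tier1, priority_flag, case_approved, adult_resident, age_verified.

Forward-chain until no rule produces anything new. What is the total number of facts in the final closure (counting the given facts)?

24

Round 1: rule 2 [eligible_tier1 AND notify_finance -> household_head]; rule 3 [age_verified AND eligible_subsidy -> application_complete]; rule 4 [means_tested AND notify_finance AND resident -> identity_verified]; rule 5 [adult_resident AND eligible_subsidy -> over_18]; rule 8 [age_verified AND priority_flag AND resident -> tax_filed]; rule 11 [age_verified AND exempt_fee -> cond_7]; rule 13 [eligible_tier1 -> cond_3]. New: household_head, application_complete, identity_verified, over_18, tax_filed, cond_7, cond_3.
Round 2: rule 1 [identity_verified AND tax_filed -> has_valid_id]; rule 6 [over_18 AND household_head -> cond_2]; rule 7 [household_head AND age_verified AND exempt_fee -> address_verified]; rule 10 [over_18 AND priority_flag -> citizen]. New: has_valid_id, cond_2, address_verified, citizen.
Round 3: rule 12 [address_verified AND has_valid_id AND citizen -> enrolled_program]. New: enrolled_program.
Round 4: rule 16 [enrolled_program -> renewal_due]. New: renewal_due.
Closure: {address_verified, adult_resident, age_verified, application_complete, case_approved, citizen, cond_2, cond_3, cond_7, eligible_subsidy, eligible_tier1, enrolled_program, exempt_fee, has_dependent, has_valid_id, household_head, identity_verified, means_tested, notify_finance, over_18, priority_flag, renewal_due, resident, tax_filed} — 24 facts.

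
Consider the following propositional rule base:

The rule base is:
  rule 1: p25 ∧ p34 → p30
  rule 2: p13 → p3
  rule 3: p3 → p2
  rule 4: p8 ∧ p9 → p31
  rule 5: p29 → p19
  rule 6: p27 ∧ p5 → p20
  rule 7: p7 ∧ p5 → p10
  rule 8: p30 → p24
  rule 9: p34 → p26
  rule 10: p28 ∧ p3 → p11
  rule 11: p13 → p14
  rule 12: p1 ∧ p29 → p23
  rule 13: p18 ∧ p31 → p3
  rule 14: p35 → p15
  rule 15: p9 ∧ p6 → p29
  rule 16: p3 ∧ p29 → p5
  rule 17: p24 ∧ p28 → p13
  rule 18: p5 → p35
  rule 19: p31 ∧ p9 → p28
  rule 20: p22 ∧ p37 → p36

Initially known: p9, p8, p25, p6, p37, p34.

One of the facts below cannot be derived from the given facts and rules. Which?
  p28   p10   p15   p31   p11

p10

[1] rule 1 [p25 ∧ p34 → p30]; rule 4 [p8 ∧ p9 → p31]; rule 9 [p34 → p26]; rule 15 [p9 ∧ p6 → p29]. ⇒ new: p30, p31, p26, p29.
[2] rule 5 [p29 → p19]; rule 8 [p30 → p24]; rule 19 [p31 ∧ p9 → p28]. ⇒ new: p19, p24, p28.
[3] rule 17 [p24 ∧ p28 → p13]. ⇒ new: p13.
[4] rule 2 [p13 → p3]; rule 11 [p13 → p14]. ⇒ new: p3, p14.
[5] rule 3 [p3 → p2]; rule 10 [p28 ∧ p3 → p11]; rule 16 [p3 ∧ p29 → p5]. ⇒ new: p2, p11, p5.
[6] rule 18 [p5 → p35]. ⇒ new: p35.
[7] rule 14 [p35 → p15]. ⇒ new: p15.
Derived: p31 (round 1), p15 (round 7), p28 (round 2), p11 (round 5). p10 never appears in any round.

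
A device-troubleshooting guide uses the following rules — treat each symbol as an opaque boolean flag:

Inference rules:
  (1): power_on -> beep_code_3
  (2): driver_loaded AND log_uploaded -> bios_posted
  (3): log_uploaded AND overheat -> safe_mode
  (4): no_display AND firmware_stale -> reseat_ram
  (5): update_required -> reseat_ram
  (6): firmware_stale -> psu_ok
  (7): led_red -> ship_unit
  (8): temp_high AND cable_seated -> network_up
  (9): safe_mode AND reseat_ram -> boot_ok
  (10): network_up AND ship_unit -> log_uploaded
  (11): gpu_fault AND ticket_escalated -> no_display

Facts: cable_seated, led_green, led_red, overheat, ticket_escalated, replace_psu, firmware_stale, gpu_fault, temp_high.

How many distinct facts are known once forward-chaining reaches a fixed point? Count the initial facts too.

Round 1 — (6), (7), (8), (11), derive psu_ok, ship_unit, network_up, no_display.
Round 2 — (4), (10), derive reseat_ram, log_uploaded.
Round 3 — (3), derive safe_mode.
Round 4 — (9), derive boot_ok.
Closure: {boot_ok, cable_seated, firmware_stale, gpu_fault, led_green, led_red, log_uploaded, network_up, no_display, overheat, psu_ok, replace_psu, reseat_ram, safe_mode, ship_unit, temp_high, ticket_escalated} — 17 facts.

17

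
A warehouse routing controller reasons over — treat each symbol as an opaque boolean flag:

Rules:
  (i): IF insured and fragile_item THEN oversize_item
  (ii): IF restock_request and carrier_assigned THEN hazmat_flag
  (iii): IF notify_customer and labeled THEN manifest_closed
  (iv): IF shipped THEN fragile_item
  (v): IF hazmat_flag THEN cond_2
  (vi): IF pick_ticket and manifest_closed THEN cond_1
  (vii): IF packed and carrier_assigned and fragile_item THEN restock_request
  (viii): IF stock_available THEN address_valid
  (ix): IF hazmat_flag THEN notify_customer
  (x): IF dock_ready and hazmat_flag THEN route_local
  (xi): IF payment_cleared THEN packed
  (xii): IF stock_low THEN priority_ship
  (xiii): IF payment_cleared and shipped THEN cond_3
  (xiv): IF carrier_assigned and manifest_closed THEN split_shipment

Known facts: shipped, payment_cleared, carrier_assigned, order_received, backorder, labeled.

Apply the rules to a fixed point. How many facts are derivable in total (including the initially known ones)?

15

Round 1: (iv) [IF shipped THEN fragile_item]; (xi) [IF payment_cleared THEN packed]; (xiii) [IF payment_cleared and shipped THEN cond_3]. New: fragile_item, packed, cond_3.
Round 2: (vii) [IF packed and carrier_assigned and fragile_item THEN restock_request]. New: restock_request.
Round 3: (ii) [IF restock_request and carrier_assigned THEN hazmat_flag]. New: hazmat_flag.
Round 4: (v) [IF hazmat_flag THEN cond_2]; (ix) [IF hazmat_flag THEN notify_customer]. New: cond_2, notify_customer.
Round 5: (iii) [IF notify_customer and labeled THEN manifest_closed]. New: manifest_closed.
Round 6: (xiv) [IF carrier_assigned and manifest_closed THEN split_shipment]. New: split_shipment.
Closure: {backorder, carrier_assigned, cond_2, cond_3, fragile_item, hazmat_flag, labeled, manifest_closed, notify_customer, order_received, packed, payment_cleared, restock_request, shipped, split_shipment} — 15 facts.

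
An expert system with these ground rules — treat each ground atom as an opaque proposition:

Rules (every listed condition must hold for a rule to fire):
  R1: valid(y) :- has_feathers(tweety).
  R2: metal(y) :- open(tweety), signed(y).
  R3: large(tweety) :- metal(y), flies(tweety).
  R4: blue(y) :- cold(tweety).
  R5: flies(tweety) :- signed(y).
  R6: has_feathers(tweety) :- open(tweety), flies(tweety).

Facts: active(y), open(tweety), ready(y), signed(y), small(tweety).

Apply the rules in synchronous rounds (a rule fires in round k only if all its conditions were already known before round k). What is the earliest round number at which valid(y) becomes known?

3

Round 1 — R2, R5, derive metal(y), flies(tweety).
Round 2 — R3, R6, derive large(tweety), has_feathers(tweety).
Round 3 — R1, derive valid(y).
valid(y) first appears in round 3.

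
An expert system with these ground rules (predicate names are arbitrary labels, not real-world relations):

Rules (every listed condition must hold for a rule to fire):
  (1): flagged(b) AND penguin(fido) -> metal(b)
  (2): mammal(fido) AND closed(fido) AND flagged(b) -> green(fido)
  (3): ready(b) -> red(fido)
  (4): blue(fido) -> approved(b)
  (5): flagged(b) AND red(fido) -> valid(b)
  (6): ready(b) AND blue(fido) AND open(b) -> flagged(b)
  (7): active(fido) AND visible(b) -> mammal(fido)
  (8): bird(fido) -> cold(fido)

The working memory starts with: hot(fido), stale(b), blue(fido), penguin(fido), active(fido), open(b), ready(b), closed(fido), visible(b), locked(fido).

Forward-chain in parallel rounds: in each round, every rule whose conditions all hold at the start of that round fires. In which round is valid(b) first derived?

Round 1: (3) [ready(b) -> red(fido)]; (4) [blue(fido) -> approved(b)]; (6) [ready(b) AND blue(fido) AND open(b) -> flagged(b)]; (7) [active(fido) AND visible(b) -> mammal(fido)]. New: red(fido), approved(b), flagged(b), mammal(fido).
Round 2: (1) [flagged(b) AND penguin(fido) -> metal(b)]; (2) [mammal(fido) AND closed(fido) AND flagged(b) -> green(fido)]; (5) [flagged(b) AND red(fido) -> valid(b)]. New: metal(b), green(fido), valid(b).
valid(b) first appears in round 2.

2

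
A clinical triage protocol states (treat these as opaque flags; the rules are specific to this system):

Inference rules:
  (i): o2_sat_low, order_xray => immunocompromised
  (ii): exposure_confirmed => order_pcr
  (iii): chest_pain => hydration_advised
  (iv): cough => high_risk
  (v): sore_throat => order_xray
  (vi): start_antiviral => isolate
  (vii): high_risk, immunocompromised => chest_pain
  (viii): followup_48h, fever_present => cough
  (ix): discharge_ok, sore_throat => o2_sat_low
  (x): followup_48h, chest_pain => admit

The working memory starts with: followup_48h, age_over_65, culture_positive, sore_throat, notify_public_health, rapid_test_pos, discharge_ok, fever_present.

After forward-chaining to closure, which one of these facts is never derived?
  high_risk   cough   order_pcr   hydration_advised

order_pcr

Round 1: (v) [sore_throat => order_xray]; (viii) [followup_48h, fever_present => cough]; (ix) [discharge_ok, sore_throat => o2_sat_low]. New: order_xray, cough, o2_sat_low.
Round 2: (i) [o2_sat_low, order_xray => immunocompromised]; (iv) [cough => high_risk]. New: immunocompromised, high_risk.
Round 3: (vii) [high_risk, immunocompromised => chest_pain]. New: chest_pain.
Round 4: (iii) [chest_pain => hydration_advised]; (x) [followup_48h, chest_pain => admit]. New: hydration_advised, admit.
Derived: high_risk (round 2), hydration_advised (round 4), cough (round 1). order_pcr never appears in any round.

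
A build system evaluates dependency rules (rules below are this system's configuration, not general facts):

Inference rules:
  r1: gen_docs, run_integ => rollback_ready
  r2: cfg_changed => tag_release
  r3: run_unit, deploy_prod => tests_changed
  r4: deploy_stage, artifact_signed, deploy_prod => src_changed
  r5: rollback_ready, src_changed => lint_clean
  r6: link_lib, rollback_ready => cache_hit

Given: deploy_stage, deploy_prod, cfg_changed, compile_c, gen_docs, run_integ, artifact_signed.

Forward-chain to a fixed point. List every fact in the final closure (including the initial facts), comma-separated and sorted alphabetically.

Round 1 fires r1, r2, r4, giving rollback_ready, tag_release, src_changed.
Round 2 fires r5, giving lint_clean.

artifact_signed, cfg_changed, compile_c, deploy_prod, deploy_stage, gen_docs, lint_clean, rollback_ready, run_integ, src_changed, tag_release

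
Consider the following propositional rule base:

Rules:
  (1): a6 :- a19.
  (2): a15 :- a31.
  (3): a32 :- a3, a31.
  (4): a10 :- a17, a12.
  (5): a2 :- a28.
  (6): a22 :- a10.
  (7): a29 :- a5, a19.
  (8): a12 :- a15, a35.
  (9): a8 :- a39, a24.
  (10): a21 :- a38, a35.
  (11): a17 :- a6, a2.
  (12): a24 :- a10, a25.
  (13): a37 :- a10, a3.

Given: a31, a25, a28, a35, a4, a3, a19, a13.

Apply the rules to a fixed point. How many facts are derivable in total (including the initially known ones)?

Round 1 — (1), (2), (3), (5), derive a6, a15, a32, a2.
Round 2 — (8), (11), derive a12, a17.
Round 3 — (4), derive a10.
Round 4 — (6), (12), (13), derive a22, a24, a37.
Closure: {a10, a12, a13, a15, a17, a19, a2, a22, a24, a25, a28, a3, a31, a32, a35, a37, a4, a6} — 18 facts.

18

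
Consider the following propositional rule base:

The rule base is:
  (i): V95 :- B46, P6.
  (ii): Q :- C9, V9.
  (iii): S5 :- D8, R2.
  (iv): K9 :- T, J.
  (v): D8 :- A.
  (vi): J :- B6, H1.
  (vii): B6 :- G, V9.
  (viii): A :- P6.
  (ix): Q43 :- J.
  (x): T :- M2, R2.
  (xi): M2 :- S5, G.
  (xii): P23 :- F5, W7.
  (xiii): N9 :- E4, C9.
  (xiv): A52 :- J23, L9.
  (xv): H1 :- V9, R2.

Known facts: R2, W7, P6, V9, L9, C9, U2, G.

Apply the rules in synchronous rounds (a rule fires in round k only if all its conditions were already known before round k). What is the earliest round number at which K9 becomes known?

6

Round 1: (ii) [Q :- C9, V9.]; (vii) [B6 :- G, V9.]; (viii) [A :- P6.]; (xv) [H1 :- V9, R2.]. Adds Q, B6, A, H1.
Round 2: (v) [D8 :- A.]; (vi) [J :- B6, H1.]. Adds D8, J.
Round 3: (iii) [S5 :- D8, R2.]; (ix) [Q43 :- J.]. Adds S5, Q43.
Round 4: (xi) [M2 :- S5, G.]. Adds M2.
Round 5: (x) [T :- M2, R2.]. Adds T.
Round 6: (iv) [K9 :- T, J.]. Adds K9.
K9 first appears in round 6.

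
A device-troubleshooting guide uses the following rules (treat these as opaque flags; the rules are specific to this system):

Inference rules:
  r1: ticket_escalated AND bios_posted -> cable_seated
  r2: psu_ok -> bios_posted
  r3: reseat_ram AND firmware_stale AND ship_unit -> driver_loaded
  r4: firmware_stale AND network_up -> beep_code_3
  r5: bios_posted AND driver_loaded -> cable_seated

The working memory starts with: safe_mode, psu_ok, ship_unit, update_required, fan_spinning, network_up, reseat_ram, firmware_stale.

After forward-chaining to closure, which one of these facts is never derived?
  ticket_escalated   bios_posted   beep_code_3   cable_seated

[1] r2 [psu_ok -> bios_posted]; r3 [reseat_ram AND firmware_stale AND ship_unit -> driver_loaded]; r4 [firmware_stale AND network_up -> beep_code_3]. ⇒ new: bios_posted, driver_loaded, beep_code_3.
[2] r5 [bios_posted AND driver_loaded -> cable_seated]. ⇒ new: cable_seated.
Derived: beep_code_3 (round 1), bios_posted (round 1), cable_seated (round 2). ticket_escalated never appears in any round.

ticket_escalated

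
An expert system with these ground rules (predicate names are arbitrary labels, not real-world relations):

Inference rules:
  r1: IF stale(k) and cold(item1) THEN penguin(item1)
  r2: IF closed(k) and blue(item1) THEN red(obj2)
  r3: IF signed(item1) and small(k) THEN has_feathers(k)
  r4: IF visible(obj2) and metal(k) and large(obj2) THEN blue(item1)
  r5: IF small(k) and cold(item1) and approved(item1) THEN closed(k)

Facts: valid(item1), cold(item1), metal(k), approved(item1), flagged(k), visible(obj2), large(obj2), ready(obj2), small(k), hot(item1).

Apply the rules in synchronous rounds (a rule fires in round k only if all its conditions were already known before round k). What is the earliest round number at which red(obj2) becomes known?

Round 1: r4 [IF visible(obj2) and metal(k) and large(obj2) THEN blue(item1)]; r5 [IF small(k) and cold(item1) and approved(item1) THEN closed(k)]. Adds blue(item1), closed(k).
Round 2: r2 [IF closed(k) and blue(item1) THEN red(obj2)]. Adds red(obj2).
red(obj2) first appears in round 2.

2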